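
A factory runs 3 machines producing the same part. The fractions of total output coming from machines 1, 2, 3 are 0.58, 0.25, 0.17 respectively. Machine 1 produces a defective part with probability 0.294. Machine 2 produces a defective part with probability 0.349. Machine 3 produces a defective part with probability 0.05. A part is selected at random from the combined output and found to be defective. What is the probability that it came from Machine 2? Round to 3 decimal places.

Posterior probability ≈ 0.328

P(defective|M1) = 0.294; P(defective|M2) = 0.349; P(defective|M3) = 0.05.
Prior × likelihood for each source: 0.58·0.294=0.1705, 0.25·0.349=0.08725, 0.17·0.05=0.008500. Summing gives P(defective) = 0.26627.
P(Machine 2 | defective) = 0.08725 / 0.26627 = 0.328.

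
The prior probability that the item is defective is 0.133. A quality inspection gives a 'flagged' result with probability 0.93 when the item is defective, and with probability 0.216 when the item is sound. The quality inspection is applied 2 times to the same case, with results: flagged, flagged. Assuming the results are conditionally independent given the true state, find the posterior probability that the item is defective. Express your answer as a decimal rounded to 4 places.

Posterior P(H) ≈ 0.7398

With H the event that the item is defective, the joint likelihood of the observed sequence is P(data|H) = 0.93·0.93 = 0.86490 and P(data|¬H) = 0.216·0.216 = 0.046656.
Bayes: P(H|data) = 0.133·0.86490 / (0.133·0.86490 + 0.867·0.046656) = 0.11503/0.15548 = 0.7398.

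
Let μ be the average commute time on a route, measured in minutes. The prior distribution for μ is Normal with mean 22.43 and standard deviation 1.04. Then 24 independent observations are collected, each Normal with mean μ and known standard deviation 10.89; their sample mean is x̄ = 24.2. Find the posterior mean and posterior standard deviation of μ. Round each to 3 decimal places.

With known σ, the Normal prior is conjugate. Weight on the data is w = (n/σ²)/(n/σ² + 1/τ₀²) = 0.202374/(0.202374+0.924556) = 0.17958.
Posterior mean = w·x̄ + (1−w)·μ₀ = 0.17958·24.2 + 0.82042·22.43 = 22.748. Posterior variance = 1/(0.202374+0.924556) = 0.887366, so SD = 0.942.

Posterior mean ≈ 22.748; posterior SD ≈ 0.942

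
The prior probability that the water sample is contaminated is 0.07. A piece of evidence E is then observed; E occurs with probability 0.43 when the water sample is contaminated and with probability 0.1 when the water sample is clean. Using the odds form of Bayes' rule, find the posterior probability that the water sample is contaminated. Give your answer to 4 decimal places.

Posterior probability ≈ 0.2445

Prior odds = 0.07/(1−0.07) = 0.075269.
Likelihood ratio for E = 0.43/0.1 = 4.3000.
Posterior odds = prior odds × LR = 0.32366.
Posterior probability = odds/(1+odds) = 0.32366/1.3237 = 0.2445.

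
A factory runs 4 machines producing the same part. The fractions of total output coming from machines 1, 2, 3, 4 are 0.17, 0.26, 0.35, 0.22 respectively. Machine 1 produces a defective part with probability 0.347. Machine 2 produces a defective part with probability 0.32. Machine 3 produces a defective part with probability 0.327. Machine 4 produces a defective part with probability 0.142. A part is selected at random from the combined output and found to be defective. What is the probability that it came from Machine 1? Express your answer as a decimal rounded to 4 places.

Posterior probability ≈ 0.2049

Tabulate prior·likelihood by source: [1] prior 0.17, lik 0.347, product 0.05899; [2] prior 0.26, lik 0.32, product 0.08320; [3] prior 0.35, lik 0.327, product 0.1144; [4] prior 0.22, lik 0.142, product 0.03124.
Normalizing constant = 0.28788; the posterior for Machine 1 is its product over the sum, 0.05899/0.28788 = 0.2049.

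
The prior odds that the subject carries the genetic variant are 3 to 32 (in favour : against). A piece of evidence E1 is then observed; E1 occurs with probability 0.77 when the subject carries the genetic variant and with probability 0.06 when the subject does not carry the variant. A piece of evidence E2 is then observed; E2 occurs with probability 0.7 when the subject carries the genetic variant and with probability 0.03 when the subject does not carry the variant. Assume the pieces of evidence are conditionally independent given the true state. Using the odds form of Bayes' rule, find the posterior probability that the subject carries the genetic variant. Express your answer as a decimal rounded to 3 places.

Posterior probability ≈ 0.966

Prior odds = 3/32 = 0.093750.
Likelihood ratio for E1 = 0.77/0.06 = 12.833.
Likelihood ratio for E2 = 0.7/0.03 = 23.333.
Posterior odds = prior odds × LR₁ × LR₂ = 28.073.
Posterior probability = odds/(1+odds) = 28.073/29.073 = 0.966.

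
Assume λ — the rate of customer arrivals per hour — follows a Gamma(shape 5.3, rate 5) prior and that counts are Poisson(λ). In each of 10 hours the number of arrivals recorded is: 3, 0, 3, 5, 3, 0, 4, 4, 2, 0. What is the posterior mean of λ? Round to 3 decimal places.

Posterior mean ≈ 1.953

The Poisson likelihood adds the total count to the shape and the number of exposure periods to the rate. Here ∑xᵢ = 24 and n = 10, so shape 5.3→29.3 and rate 5→15.
Posterior mean = shape/rate = 29.3/15 = 1.953.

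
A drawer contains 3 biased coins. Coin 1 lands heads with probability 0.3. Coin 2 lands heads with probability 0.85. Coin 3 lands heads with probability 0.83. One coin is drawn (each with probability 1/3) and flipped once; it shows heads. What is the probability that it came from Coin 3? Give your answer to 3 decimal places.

P(heads|C1) = 0.3; P(heads|C2) = 0.85; P(heads|C3) = 0.83.
Prior × likelihood for each source: 0.333333·0.3=0.1000, 0.333333·0.85=0.2833, 0.333333·0.83=0.2767. Summing gives P(heads) = 0.66000.
P(Coin 3 | heads) = 0.2767 / 0.66000 = 0.419.

Posterior probability ≈ 0.419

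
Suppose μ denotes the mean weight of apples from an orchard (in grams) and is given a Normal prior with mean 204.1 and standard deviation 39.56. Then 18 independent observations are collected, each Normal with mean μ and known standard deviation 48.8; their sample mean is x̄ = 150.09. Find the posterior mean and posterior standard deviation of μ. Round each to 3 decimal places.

Posterior mean ≈ 154.300; posterior SD ≈ 11.045

With known σ, the Normal prior is conjugate. Weight on the data is w = (n/σ²)/(n/σ² + 1/τ₀²) = 0.00755845/(0.00755845+0.00063898) = 0.92205.
Posterior mean = w·x̄ + (1−w)·μ₀ = 0.92205·150.09 + 0.077949·204.1 = 154.300. Posterior variance = 1/(0.00755845+0.00063898) = 121.989, so SD = 11.045.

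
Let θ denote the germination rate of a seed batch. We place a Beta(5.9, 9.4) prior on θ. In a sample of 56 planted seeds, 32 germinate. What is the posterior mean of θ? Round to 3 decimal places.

Observing 32 successes and 24 failures updates Beta(5.9, 9.4) by adding the success and failure counts to the two shape parameters: α = 5.9+32 = 37.9, β = 9.4+24 = 33.4.
Posterior mean = α/(α+β) = 37.9/71.3 = 0.532.

Posterior mean ≈ 0.532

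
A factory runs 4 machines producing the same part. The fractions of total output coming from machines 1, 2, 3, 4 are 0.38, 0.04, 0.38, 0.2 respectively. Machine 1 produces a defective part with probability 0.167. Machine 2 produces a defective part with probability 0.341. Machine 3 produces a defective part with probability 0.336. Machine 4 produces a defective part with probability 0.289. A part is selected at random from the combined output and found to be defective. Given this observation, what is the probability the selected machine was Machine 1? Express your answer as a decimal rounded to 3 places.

P(defective|M1) = 0.167; P(defective|M2) = 0.341; P(defective|M3) = 0.336; P(defective|M4) = 0.289.
Prior × likelihood for each source: 0.38·0.167=0.06346, 0.04·0.341=0.01364, 0.38·0.336=0.1277, 0.2·0.289=0.05780. Summing gives P(defective) = 0.26258.
P(Machine 1 | defective) = 0.06346 / 0.26258 = 0.242.

Posterior probability ≈ 0.242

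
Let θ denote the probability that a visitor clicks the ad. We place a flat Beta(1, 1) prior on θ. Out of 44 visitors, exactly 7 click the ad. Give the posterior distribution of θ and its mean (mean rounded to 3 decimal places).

Observing 7 successes and 37 failures updates Beta(1, 1) by adding the success and failure counts to the two shape parameters: α = 1+7 = 8, β = 1+37 = 38.
E[θ | data] = 8/(8+38) = 0.174.

Posterior: Beta(8, 38); mean ≈ 0.174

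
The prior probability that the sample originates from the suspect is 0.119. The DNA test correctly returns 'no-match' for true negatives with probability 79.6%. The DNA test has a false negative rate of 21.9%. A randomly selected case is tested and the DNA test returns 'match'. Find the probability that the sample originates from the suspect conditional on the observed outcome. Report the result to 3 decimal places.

Let H be the event that the sample originates from the suspect. P(H) = 0.119, so P(¬H) = 0.881. With E the 'match' result, P(E|H) = 0.781 and P(E|¬H) = 0.204.
P(E) = 0.781·0.119 + 0.204·0.881 = 0.092939 + 0.17972 = 0.27266.
By Bayes' theorem, P(H|E) = 0.092939 / 0.27266 = 0.341.

P(H | E) ≈ 0.341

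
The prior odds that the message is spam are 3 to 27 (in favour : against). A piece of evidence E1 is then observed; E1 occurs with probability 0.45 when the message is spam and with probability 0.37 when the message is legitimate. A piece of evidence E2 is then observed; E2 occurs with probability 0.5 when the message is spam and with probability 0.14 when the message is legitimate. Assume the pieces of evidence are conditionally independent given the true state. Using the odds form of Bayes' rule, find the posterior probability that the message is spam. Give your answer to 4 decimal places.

Prior odds = 3/27 = 0.11111.
Likelihood ratio for E1 = 0.45/0.37 = 1.2162.
Likelihood ratio for E2 = 0.5/0.14 = 3.5714.
Posterior odds = prior odds × LR₁ × LR₂ = 0.48263.
Posterior probability = odds/(1+odds) = 0.48263/1.4826 = 0.3255.

Posterior probability ≈ 0.3255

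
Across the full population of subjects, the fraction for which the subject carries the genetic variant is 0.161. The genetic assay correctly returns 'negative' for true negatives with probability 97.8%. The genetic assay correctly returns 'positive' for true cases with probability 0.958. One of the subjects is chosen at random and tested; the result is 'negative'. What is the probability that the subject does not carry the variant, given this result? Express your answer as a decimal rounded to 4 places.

Write H for 'the subject carries the genetic variant'. Prior odds H:¬H = 0.161/0.839 = 0.19190. For the 'negative' outcome, the likelihood ratio is 0.042/0.978 = 0.042945.
Posterior odds = 0.19190 × 0.042945 = 0.0082409, so P(H|E) = 0.0082409/(1+0.0082409) = 0.0082. Then P(¬H|E) = 1 − 0.0082 = 0.9918.

P(¬H | E) ≈ 0.9918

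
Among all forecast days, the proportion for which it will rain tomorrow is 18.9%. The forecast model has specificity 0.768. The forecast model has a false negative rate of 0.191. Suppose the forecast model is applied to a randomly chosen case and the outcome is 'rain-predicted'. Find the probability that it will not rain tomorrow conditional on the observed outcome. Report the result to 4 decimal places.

Write H for 'it will rain tomorrow'. Prior odds H:¬H = 0.189/0.811 = 0.23305. For the 'rain-predicted' outcome, the likelihood ratio is 0.809/0.232 = 3.4871.
Posterior odds = 0.23305 × 3.4871 = 0.81265, so P(H|E) = 0.81265/(1+0.81265) = 0.4483. Then P(¬H|E) = 1 − 0.4483 = 0.5517.

P(¬H | E) ≈ 0.5517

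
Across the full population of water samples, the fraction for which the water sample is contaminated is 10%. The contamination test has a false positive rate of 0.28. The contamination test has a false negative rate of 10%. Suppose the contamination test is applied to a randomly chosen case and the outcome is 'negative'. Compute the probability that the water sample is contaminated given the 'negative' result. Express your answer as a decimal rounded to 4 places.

P(H | E) ≈ 0.0152

Let H be the event that the water sample is contaminated. P(H) = 0.1, so P(¬H) = 0.9. With E the 'negative' result, P(E|H) = 0.1 and P(E|¬H) = 0.72.
P(E) = 0.1·0.1 + 0.72·0.9 = 0.010000 + 0.64800 = 0.65800.
By Bayes' theorem, P(H|E) = 0.010000 / 0.65800 = 0.0152.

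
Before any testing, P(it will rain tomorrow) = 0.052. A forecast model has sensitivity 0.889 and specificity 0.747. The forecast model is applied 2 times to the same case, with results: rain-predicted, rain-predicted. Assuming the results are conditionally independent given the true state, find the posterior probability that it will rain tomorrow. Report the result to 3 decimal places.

Posterior P(H) ≈ 0.404

With H the event that it will rain tomorrow, the joint likelihood of the observed sequence is P(data|H) = 0.889·0.889 = 0.79032 and P(data|¬H) = 0.253·0.253 = 0.064009.
Bayes: P(H|data) = 0.052·0.79032 / (0.052·0.79032 + 0.948·0.064009) = 0.041097/0.10178 = 0.4038.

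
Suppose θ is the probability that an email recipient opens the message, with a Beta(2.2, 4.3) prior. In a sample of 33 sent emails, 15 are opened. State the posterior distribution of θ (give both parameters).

Observing 15 successes and 18 failures updates Beta(2.2, 4.3) by adding the success and failure counts to the two shape parameters: α = 2.2+15 = 17.2, β = 4.3+18 = 22.3.

Posterior: Beta(17.2, 22.3)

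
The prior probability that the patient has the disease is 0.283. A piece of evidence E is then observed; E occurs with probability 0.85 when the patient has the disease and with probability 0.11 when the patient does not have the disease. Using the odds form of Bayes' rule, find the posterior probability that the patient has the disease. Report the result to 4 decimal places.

Posterior probability ≈ 0.7531

Prior odds = 0.283/(1−0.283) = 0.39470. In log-odds, ln(0.39470) = -0.92963.
Add log likelihood ratio: ln(7.7273) = 2.0448.
Posterior log-odds = 1.1151, so posterior odds = exp(1.1151) = 3.0500. Converting, P(H|E) = 3.0500/4.0500 = 0.7531.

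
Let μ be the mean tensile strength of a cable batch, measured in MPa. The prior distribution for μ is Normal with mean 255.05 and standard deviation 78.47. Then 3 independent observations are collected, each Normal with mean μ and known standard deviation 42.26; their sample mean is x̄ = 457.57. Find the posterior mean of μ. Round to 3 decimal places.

With known σ, the Normal prior is conjugate. Weight on the data is w = (n/σ²)/(n/σ² + 1/τ₀²) = 0.00167982/(0.00167982+0.00016240) = 0.91184.
Posterior mean = w·x̄ + (1−w)·μ₀ = 0.91184·457.57 + 0.088156·255.05 = 439.717.

Posterior mean ≈ 439.717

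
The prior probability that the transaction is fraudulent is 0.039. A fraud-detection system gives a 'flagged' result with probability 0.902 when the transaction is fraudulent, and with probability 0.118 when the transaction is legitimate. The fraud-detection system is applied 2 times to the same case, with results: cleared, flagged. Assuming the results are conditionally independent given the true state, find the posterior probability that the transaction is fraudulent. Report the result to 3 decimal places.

Let H be the event that the transaction is fraudulent; start with P(H) = 0.039. P('flagged'|H) = 0.902, P('flagged'|¬H) = 0.118.
Update on result 1 ('cleared'): P(H) ← 0.098·0.0390 / (0.098·0.0390 + 0.882·0.9610) = 0.0038220/0.85142 = 0.0045.
Update on result 2 ('flagged'): P(H) ← 0.902·0.0045 / (0.902·0.0045 + 0.118·0.9955) = 0.0040490/0.12152 = 0.0333.

Posterior P(H) ≈ 0.033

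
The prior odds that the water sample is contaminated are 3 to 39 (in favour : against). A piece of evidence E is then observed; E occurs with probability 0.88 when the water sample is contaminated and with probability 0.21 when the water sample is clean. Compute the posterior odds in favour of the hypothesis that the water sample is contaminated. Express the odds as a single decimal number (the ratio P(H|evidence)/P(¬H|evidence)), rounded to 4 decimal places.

Prior odds = 3/39 = 0.076923.
Likelihood ratio for E = 0.88/0.21 = 4.1905.
Posterior odds = prior odds × LR = 0.32234.

Posterior odds ≈ 0.3223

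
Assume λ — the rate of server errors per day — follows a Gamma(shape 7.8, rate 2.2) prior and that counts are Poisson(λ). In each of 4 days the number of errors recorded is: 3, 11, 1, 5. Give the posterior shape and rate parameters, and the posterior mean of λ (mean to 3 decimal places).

Total count ∑xᵢ = 20 over n = 4 days.
Gamma is conjugate to the Poisson likelihood: posterior is Gamma(shape = 7.8+20 = 27.8, rate = 2.2+4 = 6.2).
E[λ | data] = 27.8/6.2 = 4.484.

Posterior: Gamma(shape=27.8, rate=6.2); mean ≈ 4.484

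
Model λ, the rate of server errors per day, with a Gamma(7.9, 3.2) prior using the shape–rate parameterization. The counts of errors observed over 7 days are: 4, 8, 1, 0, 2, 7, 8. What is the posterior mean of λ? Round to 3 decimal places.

Total count ∑xᵢ = 30 over n = 7 days.
Gamma is conjugate to the Poisson likelihood: posterior is Gamma(shape = 7.9+30 = 37.9, rate = 3.2+7 = 10.2).
Posterior mean = shape/rate = 37.9/10.2 = 3.716.

Posterior mean ≈ 3.716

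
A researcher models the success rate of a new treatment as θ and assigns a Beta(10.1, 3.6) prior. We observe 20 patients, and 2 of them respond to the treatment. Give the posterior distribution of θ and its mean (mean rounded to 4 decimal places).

Posterior: Beta(12.1, 21.6); mean ≈ 0.3591

The binomial likelihood is conjugate to the Beta prior: with 2 successes and 18 failures, the posterior is Beta(10.1+2, 3.6+18) = Beta(12.1, 21.6).
Posterior mean = α/(α+β) = 12.1/33.7 = 0.3591.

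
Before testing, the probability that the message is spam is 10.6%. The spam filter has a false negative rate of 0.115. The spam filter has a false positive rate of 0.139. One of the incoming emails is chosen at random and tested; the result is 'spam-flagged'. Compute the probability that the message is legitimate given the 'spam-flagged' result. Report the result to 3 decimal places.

P(¬H | E) ≈ 0.570

Let H be the event that the message is spam. P(H) = 0.106, so P(¬H) = 0.894. With E the 'spam-flagged' result, P(E|H) = 0.885 and P(E|¬H) = 0.139.
P(E) = 0.885·0.106 + 0.139·0.894 = 0.093810 + 0.12427 = 0.21808.
By Bayes' theorem, P(H|E) = 0.093810 / 0.21808 = 0.430. Hence P(¬H|E) = 1 − 0.430 = 0.570.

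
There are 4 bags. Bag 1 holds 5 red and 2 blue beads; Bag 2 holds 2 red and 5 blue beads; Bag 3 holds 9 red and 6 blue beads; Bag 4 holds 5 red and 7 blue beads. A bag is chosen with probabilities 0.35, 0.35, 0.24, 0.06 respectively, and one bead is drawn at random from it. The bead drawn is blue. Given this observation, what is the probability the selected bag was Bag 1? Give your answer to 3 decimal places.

Posterior probability ≈ 0.208

P(blue|Bag 1) = 0.2857; P(blue|Bag 2) = 0.7143; P(blue|Bag 3) = 0.4; P(blue|Bag 4) = 0.5833.
Prior × likelihood for each source: 0.35·0.2857=0.1000, 0.35·0.7143=0.2500, 0.24·0.4=0.09600, 0.06·0.5833=0.03500. Summing gives P(blue) = 0.48100.
P(Bag 1 | blue) = 0.1000 / 0.48100 = 0.208.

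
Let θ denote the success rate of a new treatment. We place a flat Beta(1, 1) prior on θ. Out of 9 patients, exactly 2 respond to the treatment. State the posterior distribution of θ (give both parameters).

Observing 2 successes and 7 failures updates Beta(1, 1) by adding the success and failure counts to the two shape parameters: α = 1+2 = 3, β = 1+7 = 8.

Posterior: Beta(3, 8)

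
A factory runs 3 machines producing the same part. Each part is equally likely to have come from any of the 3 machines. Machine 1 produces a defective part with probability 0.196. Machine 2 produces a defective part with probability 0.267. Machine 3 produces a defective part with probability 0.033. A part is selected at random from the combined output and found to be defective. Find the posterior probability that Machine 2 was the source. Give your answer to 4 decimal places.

Posterior probability ≈ 0.5383

Tabulate prior·likelihood by source: [1] prior 0.333333, lik 0.196, product 0.06533; [2] prior 0.333333, lik 0.267, product 0.08900; [3] prior 0.333333, lik 0.033, product 0.01100.
Normalizing constant = 0.16533; the posterior for Machine 2 is its product over the sum, 0.08900/0.16533 = 0.5383.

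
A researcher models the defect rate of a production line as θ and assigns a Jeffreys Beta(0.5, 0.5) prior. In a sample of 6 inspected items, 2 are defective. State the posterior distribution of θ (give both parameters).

Observing 2 successes and 4 failures updates Beta(0.5, 0.5) by adding the success and failure counts to the two shape parameters: α = 0.5+2 = 2.5, β = 0.5+4 = 4.5.

Posterior: Beta(2.5, 4.5)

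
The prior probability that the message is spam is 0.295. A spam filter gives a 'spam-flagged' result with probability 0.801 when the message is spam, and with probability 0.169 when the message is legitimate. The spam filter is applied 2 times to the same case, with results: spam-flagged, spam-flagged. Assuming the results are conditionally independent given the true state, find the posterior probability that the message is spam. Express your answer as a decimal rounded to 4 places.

With H the event that the message is spam, the joint likelihood of the observed sequence is P(data|H) = 0.801·0.801 = 0.64160 and P(data|¬H) = 0.169·0.169 = 0.028561.
Bayes: P(H|data) = 0.295·0.64160 / (0.295·0.64160 + 0.705·0.028561) = 0.18927/0.20941 = 0.9038.

Posterior P(H) ≈ 0.9038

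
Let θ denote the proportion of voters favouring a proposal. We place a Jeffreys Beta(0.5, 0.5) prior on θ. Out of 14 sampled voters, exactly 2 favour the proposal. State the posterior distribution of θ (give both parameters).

Posterior: Beta(2.5, 12.5)

Observing 2 successes and 12 failures updates Beta(0.5, 0.5) by adding the success and failure counts to the two shape parameters: α = 0.5+2 = 2.5, β = 0.5+12 = 12.5.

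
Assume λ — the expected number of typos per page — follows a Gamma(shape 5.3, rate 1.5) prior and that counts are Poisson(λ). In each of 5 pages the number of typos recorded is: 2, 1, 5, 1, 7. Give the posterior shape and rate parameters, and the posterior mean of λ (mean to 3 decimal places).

The Poisson likelihood adds the total count to the shape and the number of exposure periods to the rate. Here ∑xᵢ = 16 and n = 5, so shape 5.3→21.3 and rate 1.5→6.5.
E[λ | data] = 21.3/6.5 = 3.277.

Posterior: Gamma(shape=21.3, rate=6.5); mean ≈ 3.277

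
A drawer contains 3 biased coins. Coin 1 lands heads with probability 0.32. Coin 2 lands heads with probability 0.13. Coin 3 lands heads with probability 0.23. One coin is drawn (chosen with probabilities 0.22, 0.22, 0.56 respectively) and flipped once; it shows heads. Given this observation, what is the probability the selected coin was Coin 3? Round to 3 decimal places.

P(heads|C1) = 0.32; P(heads|C2) = 0.13; P(heads|C3) = 0.23.
Prior × likelihood for each source: 0.22·0.32=0.07040, 0.22·0.13=0.02860, 0.56·0.23=0.1288. Summing gives P(heads) = 0.22780.
P(Coin 3 | heads) = 0.1288 / 0.22780 = 0.565.

Posterior probability ≈ 0.565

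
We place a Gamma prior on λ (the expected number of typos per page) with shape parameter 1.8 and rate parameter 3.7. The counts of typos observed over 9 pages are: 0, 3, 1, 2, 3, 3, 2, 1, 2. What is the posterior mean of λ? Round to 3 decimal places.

Total count ∑xᵢ = 17 over n = 9 pages.
Gamma is conjugate to the Poisson likelihood: posterior is Gamma(shape = 1.8+17 = 18.8, rate = 3.7+9 = 12.7).
E[λ | data] = 18.8/12.7 = 1.480.

Posterior mean ≈ 1.480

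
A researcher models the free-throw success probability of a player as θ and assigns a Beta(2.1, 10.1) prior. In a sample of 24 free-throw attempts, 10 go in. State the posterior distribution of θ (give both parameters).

Posterior: Beta(12.1, 24.1)

Observing 10 successes and 14 failures updates Beta(2.1, 10.1) by adding the success and failure counts to the two shape parameters: α = 2.1+10 = 12.1, β = 10.1+14 = 24.1.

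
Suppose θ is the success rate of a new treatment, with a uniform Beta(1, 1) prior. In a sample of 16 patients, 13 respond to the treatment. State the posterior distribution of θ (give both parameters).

Posterior: Beta(14, 4)

The binomial likelihood is conjugate to the Beta prior: with 13 successes and 3 failures, the posterior is Beta(1+13, 1+3) = Beta(14, 4).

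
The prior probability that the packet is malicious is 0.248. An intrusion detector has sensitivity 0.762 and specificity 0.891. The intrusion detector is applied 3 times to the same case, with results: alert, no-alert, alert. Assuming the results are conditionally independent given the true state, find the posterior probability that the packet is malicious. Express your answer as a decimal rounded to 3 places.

Let H be the event that the packet is malicious; start with P(H) = 0.248. P('alert'|H) = 0.762, P('alert'|¬H) = 0.109.
Update on result 1 ('alert'): P(H) ← 0.762·0.2480 / (0.762·0.2480 + 0.109·0.7520) = 0.18898/0.27094 = 0.6975.
Update on result 2 ('no-alert'): P(H) ← 0.238·0.6975 / (0.238·0.6975 + 0.891·0.3025) = 0.16600/0.43555 = 0.3811.
Update on result 3 ('alert'): P(H) ← 0.762·0.3811 / (0.762·0.3811 + 0.109·0.6189) = 0.29042/0.35787 = 0.8115.

Posterior P(H) ≈ 0.812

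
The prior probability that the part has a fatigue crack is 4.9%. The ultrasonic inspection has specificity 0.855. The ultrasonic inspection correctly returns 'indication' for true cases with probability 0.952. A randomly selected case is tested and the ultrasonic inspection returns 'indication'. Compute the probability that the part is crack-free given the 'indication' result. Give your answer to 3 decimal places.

Let H be the event that the part has a fatigue crack. P(H) = 0.049, so P(¬H) = 0.951. With E the 'indication' result, P(E|H) = 0.952 and P(E|¬H) = 0.145.
P(E) = 0.952·0.049 + 0.145·0.951 = 0.046648 + 0.13789 = 0.18454.
By Bayes' theorem, P(H|E) = 0.046648 / 0.18454 = 0.253. Hence P(¬H|E) = 1 − 0.253 = 0.747.

P(¬H | E) ≈ 0.747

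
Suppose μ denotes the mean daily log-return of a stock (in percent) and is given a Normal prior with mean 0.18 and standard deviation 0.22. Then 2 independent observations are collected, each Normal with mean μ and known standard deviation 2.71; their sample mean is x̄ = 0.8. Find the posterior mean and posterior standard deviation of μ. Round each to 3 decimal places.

With known σ, the Normal prior is conjugate. Weight on the data is w = (n/σ²)/(n/σ² + 1/τ₀²) = 0.272327/(0.272327+20.6612) = 0.013009.
Posterior mean = w·x̄ + (1−w)·μ₀ = 0.013009·0.8 + 0.98699·0.18 = 0.188. Posterior variance = 1/(0.272327+20.6612) = 0.0477704, so SD = 0.219.

Posterior mean ≈ 0.188; posterior SD ≈ 0.219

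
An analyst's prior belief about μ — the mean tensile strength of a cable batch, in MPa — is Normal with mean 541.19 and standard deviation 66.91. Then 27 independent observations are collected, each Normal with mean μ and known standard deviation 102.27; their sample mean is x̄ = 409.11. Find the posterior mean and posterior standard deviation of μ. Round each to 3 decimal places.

Posterior mean ≈ 419.628; posterior SD ≈ 18.882

With known σ, the Normal prior is conjugate. Weight on the data is w = (n/σ²)/(n/σ² + 1/τ₀²) = 0.00258147/(0.00258147+0.00022337) = 0.92036.
Posterior mean = w·x̄ + (1−w)·μ₀ = 0.92036·409.11 + 0.079636·541.19 = 419.628. Posterior variance = 1/(0.00258147+0.00022337) = 356.527, so SD = 18.882.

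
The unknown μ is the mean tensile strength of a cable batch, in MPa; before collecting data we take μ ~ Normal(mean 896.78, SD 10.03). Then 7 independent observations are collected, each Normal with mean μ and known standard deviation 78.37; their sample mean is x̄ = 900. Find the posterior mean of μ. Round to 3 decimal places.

Posterior mean ≈ 897.111

With known σ, the Normal prior is conjugate. Weight on the data is w = (n/σ²)/(n/σ² + 1/τ₀²) = 0.00113972/(0.00113972+0.00994027) = 0.10286.
Posterior mean = w·x̄ + (1−w)·μ₀ = 0.10286·900 + 0.89714·896.78 = 897.111.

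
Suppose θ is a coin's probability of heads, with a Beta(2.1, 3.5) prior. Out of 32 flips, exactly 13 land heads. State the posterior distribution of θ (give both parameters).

Posterior: Beta(15.1, 22.5)

Observing 13 successes and 19 failures updates Beta(2.1, 3.5) by adding the success and failure counts to the two shape parameters: α = 2.1+13 = 15.1, β = 3.5+19 = 22.5.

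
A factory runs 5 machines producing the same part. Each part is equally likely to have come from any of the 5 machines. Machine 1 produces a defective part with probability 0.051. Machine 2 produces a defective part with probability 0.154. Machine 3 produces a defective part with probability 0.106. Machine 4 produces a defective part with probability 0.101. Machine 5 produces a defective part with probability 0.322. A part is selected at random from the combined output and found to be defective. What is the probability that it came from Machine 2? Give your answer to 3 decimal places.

Tabulate prior·likelihood by source: [1] prior 0.2, lik 0.051, product 0.01020; [2] prior 0.2, lik 0.154, product 0.03080; [3] prior 0.2, lik 0.106, product 0.02120; [4] prior 0.2, lik 0.101, product 0.02020; [5] prior 0.2, lik 0.322, product 0.06440.
Normalizing constant = 0.14680; the posterior for Machine 2 is its product over the sum, 0.03080/0.14680 = 0.210.

Posterior probability ≈ 0.210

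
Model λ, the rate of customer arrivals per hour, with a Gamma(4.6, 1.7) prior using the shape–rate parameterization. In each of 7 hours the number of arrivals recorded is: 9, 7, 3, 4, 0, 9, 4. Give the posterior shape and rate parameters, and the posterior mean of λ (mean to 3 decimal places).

Posterior: Gamma(shape=40.6, rate=8.7); mean ≈ 4.667

The Poisson likelihood adds the total count to the shape and the number of exposure periods to the rate. Here ∑xᵢ = 36 and n = 7, so shape 4.6→40.6 and rate 1.7→8.7.
Posterior mean = shape/rate = 40.6/8.7 = 4.667.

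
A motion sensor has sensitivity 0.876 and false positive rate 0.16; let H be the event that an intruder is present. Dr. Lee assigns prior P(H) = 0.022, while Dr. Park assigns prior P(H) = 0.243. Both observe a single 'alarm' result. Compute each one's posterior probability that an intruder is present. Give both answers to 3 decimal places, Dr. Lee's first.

Dr. Lee: 0.110; Dr. Park: 0.637

The likelihood ratio for an 'alarm' result is 0.876/0.16 = 5.4750.
Dr. Lee: prior odds 0.022/0.978 = 0.022495; posterior odds 0.12316; posterior probability 0.110.
Dr. Park: prior odds 0.243/0.757 = 0.32100; posterior odds 1.7575; posterior probability 0.637.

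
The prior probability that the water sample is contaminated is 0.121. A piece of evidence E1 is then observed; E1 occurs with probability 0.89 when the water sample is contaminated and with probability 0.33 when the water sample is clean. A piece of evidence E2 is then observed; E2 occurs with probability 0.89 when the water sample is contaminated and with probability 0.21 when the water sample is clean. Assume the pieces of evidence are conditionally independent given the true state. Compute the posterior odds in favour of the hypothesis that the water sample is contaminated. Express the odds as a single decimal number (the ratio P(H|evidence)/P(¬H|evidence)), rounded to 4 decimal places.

Prior odds = 0.121/(1−0.121) = 0.13766. In log-odds, ln(0.13766) = -1.9830.
Add log likelihood ratios: ln(2.6970) + ln(4.2381) = 2.4362.
Posterior log-odds = 0.45325, so posterior odds = exp(0.45325) = 1.5734.

Posterior odds ≈ 1.5734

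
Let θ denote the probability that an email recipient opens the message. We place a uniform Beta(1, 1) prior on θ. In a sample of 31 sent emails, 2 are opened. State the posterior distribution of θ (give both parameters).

Posterior: Beta(3, 30)

The binomial likelihood is conjugate to the Beta prior: with 2 successes and 29 failures, the posterior is Beta(1+2, 1+29) = Beta(3, 30).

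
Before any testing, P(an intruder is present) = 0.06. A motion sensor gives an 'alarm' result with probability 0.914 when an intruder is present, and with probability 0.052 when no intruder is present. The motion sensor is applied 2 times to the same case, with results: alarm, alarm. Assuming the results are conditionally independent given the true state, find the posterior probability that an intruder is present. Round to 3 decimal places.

Let H be the event that an intruder is present; start with P(H) = 0.06. P('alarm'|H) = 0.914, P('alarm'|¬H) = 0.052.
Update on result 1 ('alarm'): P(H) ← 0.914·0.0600 / (0.914·0.0600 + 0.052·0.9400) = 0.054840/0.10372 = 0.5287.
Update on result 2 ('alarm'): P(H) ← 0.914·0.5287 / (0.914·0.5287 + 0.052·0.4713) = 0.48326/0.50777 = 0.9517.

Posterior P(H) ≈ 0.952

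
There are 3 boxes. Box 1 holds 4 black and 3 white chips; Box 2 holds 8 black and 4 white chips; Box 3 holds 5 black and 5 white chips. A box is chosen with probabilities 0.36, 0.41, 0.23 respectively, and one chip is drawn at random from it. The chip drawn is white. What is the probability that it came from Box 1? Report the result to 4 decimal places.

Posterior probability ≈ 0.3801

P(white|Box 1) = 0.4286; P(white|Box 2) = 0.3333; P(white|Box 3) = 0.5.
Prior × likelihood for each source: 0.36·0.4286=0.1543, 0.41·0.3333=0.1367, 0.23·0.5=0.1150. Summing gives P(white) = 0.40595.
P(Box 1 | white) = 0.1543 / 0.40595 = 0.3801.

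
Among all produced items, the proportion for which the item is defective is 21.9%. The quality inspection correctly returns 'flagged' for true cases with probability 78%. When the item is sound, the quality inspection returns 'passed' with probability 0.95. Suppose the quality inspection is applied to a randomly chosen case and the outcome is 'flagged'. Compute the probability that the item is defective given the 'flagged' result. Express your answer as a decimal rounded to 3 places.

Write H for 'the item is defective'. Prior odds H:¬H = 0.219/0.781 = 0.28041. For the 'flagged' outcome, the likelihood ratio is 0.78/0.05 = 15.600.
Posterior odds = 0.28041 × 15.600 = 4.3744, so P(H|E) = 4.3744/(1+4.3744) = 0.814.

P(H | E) ≈ 0.814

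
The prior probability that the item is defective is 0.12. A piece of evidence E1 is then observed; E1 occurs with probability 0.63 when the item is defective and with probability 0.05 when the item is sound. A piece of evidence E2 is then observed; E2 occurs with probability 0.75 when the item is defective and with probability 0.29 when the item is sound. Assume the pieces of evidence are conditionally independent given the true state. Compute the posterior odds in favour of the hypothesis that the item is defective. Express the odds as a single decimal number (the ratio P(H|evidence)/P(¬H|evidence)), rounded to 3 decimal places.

Posterior odds ≈ 4.444

Prior odds = 0.12/(1−0.12) = 0.13636. In log-odds, ln(0.13636) = -1.9924.
Add log likelihood ratios: ln(12.600) + ln(2.5862) = 3.4839.
Posterior log-odds = 1.4915, so posterior odds = exp(1.4915) = 4.4436.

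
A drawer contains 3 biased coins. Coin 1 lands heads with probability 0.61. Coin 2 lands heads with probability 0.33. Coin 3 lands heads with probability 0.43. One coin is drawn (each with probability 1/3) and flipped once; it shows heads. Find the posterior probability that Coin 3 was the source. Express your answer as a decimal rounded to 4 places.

Tabulate prior·likelihood by source: [1] prior 0.333333, lik 0.61, product 0.2033; [2] prior 0.333333, lik 0.33, product 0.1100; [3] prior 0.333333, lik 0.43, product 0.1433.
Normalizing constant = 0.45667; the posterior for Coin 3 is its product over the sum, 0.1433/0.45667 = 0.3139.

Posterior probability ≈ 0.3139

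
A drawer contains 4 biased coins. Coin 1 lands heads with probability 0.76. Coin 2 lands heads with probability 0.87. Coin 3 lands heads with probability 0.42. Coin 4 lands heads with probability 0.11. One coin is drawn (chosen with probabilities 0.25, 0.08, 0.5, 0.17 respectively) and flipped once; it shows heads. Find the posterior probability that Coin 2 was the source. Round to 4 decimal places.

Posterior probability ≈ 0.1425

Tabulate prior·likelihood by source: [1] prior 0.25, lik 0.76, product 0.1900; [2] prior 0.08, lik 0.87, product 0.06960; [3] prior 0.5, lik 0.42, product 0.2100; [4] prior 0.17, lik 0.11, product 0.01870.
Normalizing constant = 0.48830; the posterior for Coin 2 is its product over the sum, 0.06960/0.48830 = 0.1425.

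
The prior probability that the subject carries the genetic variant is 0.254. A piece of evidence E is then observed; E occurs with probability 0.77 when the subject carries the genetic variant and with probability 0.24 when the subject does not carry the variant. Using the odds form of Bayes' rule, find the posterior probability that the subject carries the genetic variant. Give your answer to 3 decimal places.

Posterior probability ≈ 0.522

Prior odds = 0.254/(1−0.254) = 0.34048. In log-odds, ln(0.34048) = -1.0774.
Add log likelihood ratio: ln(3.2083) = 1.1658.
Posterior log-odds = 0.088360, so posterior odds = exp(0.088360) = 1.0924. Converting, P(H|E) = 1.0924/2.0924 = 0.522.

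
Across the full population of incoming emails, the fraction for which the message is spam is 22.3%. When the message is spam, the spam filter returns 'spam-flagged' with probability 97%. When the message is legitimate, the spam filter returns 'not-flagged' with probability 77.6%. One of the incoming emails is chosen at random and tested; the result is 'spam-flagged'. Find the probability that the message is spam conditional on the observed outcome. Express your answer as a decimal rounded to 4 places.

Let H be the event that the message is spam. P(H) = 0.223, so P(¬H) = 0.777. With E the 'spam-flagged' result, P(E|H) = 0.97 and P(E|¬H) = 0.224.
P(E) = 0.97·0.223 + 0.224·0.777 = 0.21631 + 0.17405 = 0.39036.
By Bayes' theorem, P(H|E) = 0.21631 / 0.39036 = 0.5541.

P(H | E) ≈ 0.5541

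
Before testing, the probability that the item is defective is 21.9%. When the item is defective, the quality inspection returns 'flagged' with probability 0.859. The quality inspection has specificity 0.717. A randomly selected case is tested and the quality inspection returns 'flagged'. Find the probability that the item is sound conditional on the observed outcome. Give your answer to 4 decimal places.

Write H for 'the item is defective'. Prior odds H:¬H = 0.219/0.781 = 0.28041. For the 'flagged' outcome, the likelihood ratio is 0.859/0.283 = 3.0353.
Posterior odds = 0.28041 × 3.0353 = 0.85114, so P(H|E) = 0.85114/(1+0.85114) = 0.4598. Then P(¬H|E) = 1 − 0.4598 = 0.5402.

P(¬H | E) ≈ 0.5402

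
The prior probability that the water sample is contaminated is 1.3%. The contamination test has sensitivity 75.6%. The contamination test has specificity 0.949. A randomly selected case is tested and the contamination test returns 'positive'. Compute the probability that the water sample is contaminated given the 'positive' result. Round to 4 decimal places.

P(H | E) ≈ 0.1634

Let H be the event that the water sample is contaminated. P(H) = 0.013, so P(¬H) = 0.987. With E the 'positive' result, P(E|H) = 0.756 and P(E|¬H) = 0.051.
P(E) = 0.756·0.013 + 0.051·0.987 = 0.0098280 + 0.050337 = 0.060165.
By Bayes' theorem, P(H|E) = 0.0098280 / 0.060165 = 0.1634.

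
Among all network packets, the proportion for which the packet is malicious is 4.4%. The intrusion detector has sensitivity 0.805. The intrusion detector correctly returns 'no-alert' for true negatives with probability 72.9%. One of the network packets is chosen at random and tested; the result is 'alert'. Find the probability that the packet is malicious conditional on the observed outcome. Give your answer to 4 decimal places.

Let H be the event that the packet is malicious. P(H) = 0.044, so P(¬H) = 0.956. With E the 'alert' result, P(E|H) = 0.805 and P(E|¬H) = 0.271.
P(E) = 0.805·0.044 + 0.271·0.956 = 0.035420 + 0.25908 = 0.29450.
By Bayes' theorem, P(H|E) = 0.035420 / 0.29450 = 0.1203.

P(H | E) ≈ 0.1203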